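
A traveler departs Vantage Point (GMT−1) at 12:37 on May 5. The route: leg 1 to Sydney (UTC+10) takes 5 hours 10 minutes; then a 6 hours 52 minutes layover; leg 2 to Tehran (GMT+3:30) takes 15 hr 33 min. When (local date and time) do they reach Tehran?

Convert departure to UTC: 12:37 + 1:00 = 13:37 UTC on May 5.
Add 5 hours and 10 minutes leg 1 → 18:47 UTC.
Add 6 hours and 52 minutes layover in Sydney → 01:39 UTC (May 6).
Add 15 hours and 33 minutes leg 2 → 17:12 UTC.
Tehran is UTC+3:30, so local arrival = 17:12 + 3:30 = 20:42 on May 6.

20:42 on May 6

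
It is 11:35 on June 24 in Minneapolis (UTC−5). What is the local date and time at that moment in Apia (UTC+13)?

05:35 on June 25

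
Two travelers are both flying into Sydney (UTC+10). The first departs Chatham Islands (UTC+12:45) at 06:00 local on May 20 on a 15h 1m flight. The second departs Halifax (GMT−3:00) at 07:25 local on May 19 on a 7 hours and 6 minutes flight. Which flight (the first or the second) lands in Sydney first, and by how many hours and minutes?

the second, by 14 hours 45 minutes

Flight 1 in UTC: 06:00 − 12:45 = 17:15 on May 19.
+15 hours 1 minute → arrive 08:16 UTC on May 20.
Flight 2 in UTC: 07:25 + 3:00 = 10:25 on May 19.
+7 hours and 6 minutes → arrive 17:31 UTC on May 19.
Flight 2 lands earlier by 14 hours 45 minutes.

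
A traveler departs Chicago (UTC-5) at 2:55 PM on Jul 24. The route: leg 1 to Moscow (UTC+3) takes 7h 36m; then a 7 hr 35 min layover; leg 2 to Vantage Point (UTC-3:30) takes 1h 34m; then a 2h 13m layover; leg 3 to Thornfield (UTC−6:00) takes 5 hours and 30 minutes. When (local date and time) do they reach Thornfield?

Convert departure to UTC: 2:55 PM + 5:00 = 7:55 PM UTC on Jul 24.
Add 7 hours and 36 minutes leg 1 → 3:31 AM UTC (Jul 25).
Add 7 hours 35 minutes layover in Moscow → 11:06 AM UTC.
Add 1 hour and 34 minutes leg 2 → 12:40 PM UTC.
Add 2 hours 13 minutes layover in Vantage Point → 2:53 PM UTC.
Add 5 hours and 30 minutes leg 3 → 8:23 PM UTC.
Thornfield is UTC−6:00, so local arrival = 8:23 PM − 6:00 = 2:23 PM on Jul 25.

2:23 PM on Jul 25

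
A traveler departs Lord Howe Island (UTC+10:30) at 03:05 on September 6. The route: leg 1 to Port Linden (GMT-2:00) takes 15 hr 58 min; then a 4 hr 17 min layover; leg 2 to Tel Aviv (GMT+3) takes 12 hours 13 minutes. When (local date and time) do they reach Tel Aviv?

04:03 on Sep 7

Convert departure to UTC: 03:05 − 10:30 = 16:35 UTC on Sep 5.
Add 15 hours and 58 minutes leg 1 → 08:33 UTC (Sep 6).
Add 4 hours 17 minutes layover in Port Linden → 12:50 UTC.
Add 12 hours 13 minutes leg 2 → 01:03 UTC (Sep 7).
Tel Aviv is UTC+3:00, so local arrival = 01:03 + 3:00 = 04:03 on Sep 7.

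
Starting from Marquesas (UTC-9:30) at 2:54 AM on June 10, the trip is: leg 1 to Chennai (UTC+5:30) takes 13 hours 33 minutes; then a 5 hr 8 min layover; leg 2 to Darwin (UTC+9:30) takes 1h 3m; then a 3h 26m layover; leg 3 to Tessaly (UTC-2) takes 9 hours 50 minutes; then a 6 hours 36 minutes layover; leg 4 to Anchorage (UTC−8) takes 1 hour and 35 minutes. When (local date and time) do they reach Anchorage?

9:35 PM on Jun 11

Convert departure to UTC: 2:54 AM + 9:30 = 12:24 PM UTC on Jun 10.
Add 13 hours and 33 minutes leg 1 → 1:57 AM UTC (Jun 11).
Add 5 hours and 8 minutes layover in Chennai → 7:05 AM UTC.
Add 1 hour 3 minutes leg 2 → 8:08 AM UTC.
Add 3 hours and 26 minutes layover in Darwin → 11:34 AM UTC.
Add 9 hours 50 minutes leg 3 → 9:24 PM UTC.
Add 6 hours 36 minutes layover in Tessaly → 4:00 AM UTC (Jun 12).
Add 1 hour and 35 minutes leg 4 → 5:35 AM UTC.
Anchorage is UTC−8:00, so local arrival = 5:35 AM − 8:00 = 9:35 PM on Jun 11.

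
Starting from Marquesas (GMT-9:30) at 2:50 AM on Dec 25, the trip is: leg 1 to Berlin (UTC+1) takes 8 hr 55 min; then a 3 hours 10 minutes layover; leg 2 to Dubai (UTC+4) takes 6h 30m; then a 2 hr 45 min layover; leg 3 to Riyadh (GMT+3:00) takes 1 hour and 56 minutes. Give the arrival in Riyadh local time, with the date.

Convert departure to UTC: 2:50 AM + 9:30 = 12:20 PM UTC on Dec 25.
Add 8 hours 55 minutes leg 1 → 9:15 PM UTC.
Add 3 hours 10 minutes layover in Berlin → 12:25 AM UTC (Dec 26).
Add 6 hours 30 minutes leg 2 → 6:55 AM UTC.
Add 2 hours and 45 minutes layover in Dubai → 9:40 AM UTC.
Add 1 hour 56 minutes leg 3 → 11:36 AM UTC.
Riyadh is UTC+3:00, so local arrival = 11:36 AM + 3:00 = 2:36 PM on Dec 26.

2:36 PM on December 26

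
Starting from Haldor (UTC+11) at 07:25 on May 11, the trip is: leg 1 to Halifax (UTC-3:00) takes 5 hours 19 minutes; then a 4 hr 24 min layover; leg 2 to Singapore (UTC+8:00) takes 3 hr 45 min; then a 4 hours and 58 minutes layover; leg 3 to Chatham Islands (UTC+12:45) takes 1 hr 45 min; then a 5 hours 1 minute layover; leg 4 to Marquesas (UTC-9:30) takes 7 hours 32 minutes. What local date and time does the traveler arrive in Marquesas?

19:39 on May 11

Convert departure to UTC: 07:25 − 11:00 = 20:25 UTC on May 10.
Add 5 hours and 19 minutes leg 1 → 01:44 UTC (May 11).
Add 4 hours and 24 minutes layover in Halifax → 06:08 UTC.
Add 3 hours and 45 minutes leg 2 → 09:53 UTC.
Add 4 hours and 58 minutes layover in Singapore → 14:51 UTC.
Add 1 hour 45 minutes leg 3 → 16:36 UTC.
Add 5 hours 1 minute layover in Chatham Islands → 21:37 UTC.
Add 7 hours and 32 minutes leg 4 → 05:09 UTC (May 12).
Marquesas is UTC−9:30, so local arrival = 05:09 − 9:30 = 19:39 on May 11.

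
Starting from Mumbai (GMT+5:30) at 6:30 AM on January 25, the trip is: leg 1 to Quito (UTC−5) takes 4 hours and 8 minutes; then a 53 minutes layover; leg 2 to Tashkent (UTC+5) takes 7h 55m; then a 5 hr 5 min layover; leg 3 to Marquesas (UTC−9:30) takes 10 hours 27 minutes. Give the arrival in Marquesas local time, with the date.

Convert departure to UTC: 6:30 AM − 5:30 = 1:00 AM UTC on Jan 25.
Add 4 hours 8 minutes leg 1 → 5:08 AM UTC.
Add 53 minutes layover in Quito → 6:01 AM UTC.
Add 7 hours 55 minutes leg 2 → 1:56 PM UTC.
Add 5 hours and 5 minutes layover in Tashkent → 7:01 PM UTC.
Add 10 hours 27 minutes leg 3 → 5:28 AM UTC (Jan 26).
Marquesas is UTC−9:30, so local arrival = 5:28 AM − 9:30 = 7:58 PM on Jan 25.

7:58 PM on January 25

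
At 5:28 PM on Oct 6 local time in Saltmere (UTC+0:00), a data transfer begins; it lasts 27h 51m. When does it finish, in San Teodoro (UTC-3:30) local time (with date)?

Saltmere is at UTC+0, so start is already 5:28 PM UTC on Oct 6.
Add 27 hours 51 minutes duration → 9:19 PM UTC (Oct 7).
San Teodoro is UTC−3:30, so local end time = 9:19 PM − 3:30 = 5:49 PM on Oct 7.

5:49 PM on Oct 7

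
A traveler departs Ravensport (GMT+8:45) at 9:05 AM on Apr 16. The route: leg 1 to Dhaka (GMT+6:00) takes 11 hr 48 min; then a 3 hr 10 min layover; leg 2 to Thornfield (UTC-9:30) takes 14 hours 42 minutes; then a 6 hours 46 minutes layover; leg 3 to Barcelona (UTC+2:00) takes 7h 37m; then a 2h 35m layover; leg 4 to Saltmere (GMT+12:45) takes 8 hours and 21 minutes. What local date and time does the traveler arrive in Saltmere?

8:04 PM on Apr 18

Convert departure to UTC: 9:05 AM − 8:45 = 12:20 AM UTC on Apr 16.
Add 11 hours 48 minutes leg 1 → 12:08 PM UTC.
Add 3 hours 10 minutes layover in Dhaka → 3:18 PM UTC.
Add 14 hours and 42 minutes leg 2 → 6:00 AM UTC (Apr 17).
Add 6 hours 46 minutes layover in Thornfield → 12:46 PM UTC.
Add 7 hours 37 minutes leg 3 → 8:23 PM UTC.
Add 2 hours 35 minutes layover in Barcelona → 10:58 PM UTC.
Add 8 hours and 21 minutes leg 4 → 7:19 AM UTC (Apr 18).
Saltmere is UTC+12:45, so local arrival = 7:19 AM + 12:45 = 8:04 PM on Apr 18.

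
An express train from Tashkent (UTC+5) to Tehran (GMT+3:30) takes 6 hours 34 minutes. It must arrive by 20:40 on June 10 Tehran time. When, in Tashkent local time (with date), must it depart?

Target arrival in UTC: 20:40 − 3:30 = 17:10 on Jun 10.
Subtract 6 hours and 34 minutes → departure 10:36 UTC on Jun 10.
Tashkent is UTC+5:00: 10:36 + 5:00 = 15:36 on Jun 10.

15:36 on Jun 10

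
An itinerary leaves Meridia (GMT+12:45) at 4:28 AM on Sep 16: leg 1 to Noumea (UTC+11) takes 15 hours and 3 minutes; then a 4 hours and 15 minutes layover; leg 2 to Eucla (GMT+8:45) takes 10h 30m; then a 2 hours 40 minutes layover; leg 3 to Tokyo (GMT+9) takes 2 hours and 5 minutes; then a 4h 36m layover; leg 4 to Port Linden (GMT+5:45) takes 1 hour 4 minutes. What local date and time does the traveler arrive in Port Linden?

1:41 PM on September 17

Convert departure to UTC: 4:28 AM − 12:45 = 3:43 PM UTC on Sep 15.
Add 15 hours 3 minutes leg 1 → 6:46 AM UTC (Sep 16).
Add 4 hours 15 minutes layover in Noumea → 11:01 AM UTC.
Add 10 hours 30 minutes leg 2 → 9:31 PM UTC.
Add 2 hours 40 minutes layover in Eucla → 12:11 AM UTC (Sep 17).
Add 2 hours and 5 minutes leg 3 → 2:16 AM UTC.
Add 4 hours 36 minutes layover in Tokyo → 6:52 AM UTC.
Add 1 hour 4 minutes leg 4 → 7:56 AM UTC.
Port Linden is UTC+5:45, so local arrival = 7:56 AM + 5:45 = 1:41 PM on Sep 17.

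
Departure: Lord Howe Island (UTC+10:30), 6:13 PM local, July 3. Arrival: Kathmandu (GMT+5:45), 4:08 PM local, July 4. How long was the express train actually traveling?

Departure in UTC: 6:13 PM − 10:30 = 7:43 AM on Jul 3.
Arrival in UTC: 4:08 PM − 5:45 = 10:23 AM on Jul 4.
Elapsed = 10:23 AM − 7:43 AM (+1 day) = 26 hours 40 minutes.

26 hours 40 minutes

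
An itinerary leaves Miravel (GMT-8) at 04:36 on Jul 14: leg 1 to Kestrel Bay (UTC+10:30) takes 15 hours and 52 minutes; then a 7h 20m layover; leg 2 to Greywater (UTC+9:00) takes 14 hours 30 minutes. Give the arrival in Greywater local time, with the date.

11:18 on July 16

Convert departure to UTC: 04:36 + 8:00 = 12:36 UTC on Jul 14.
Add 15 hours and 52 minutes leg 1 → 04:28 UTC (Jul 15).
Add 7 hours and 20 minutes layover in Kestrel Bay → 11:48 UTC.
Add 14 hours 30 minutes leg 2 → 02:18 UTC (Jul 16).
Greywater is UTC+9:00, so local arrival = 02:18 + 9:00 = 11:18 on Jul 16.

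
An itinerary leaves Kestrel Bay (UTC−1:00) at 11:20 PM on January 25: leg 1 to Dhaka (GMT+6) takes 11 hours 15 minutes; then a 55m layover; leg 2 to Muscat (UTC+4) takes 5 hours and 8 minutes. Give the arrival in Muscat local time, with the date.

9:38 PM on Jan 26

Convert departure to UTC: 11:20 PM + 1:00 = 12:20 AM UTC on Jan 26.
Add 11 hours and 15 minutes leg 1 → 11:35 AM UTC.
Add 55 minutes layover in Dhaka → 12:30 PM UTC.
Add 5 hours 8 minutes leg 2 → 5:38 PM UTC.
Muscat is UTC+4:00, so local arrival = 5:38 PM + 4:00 = 9:38 PM on Jan 26.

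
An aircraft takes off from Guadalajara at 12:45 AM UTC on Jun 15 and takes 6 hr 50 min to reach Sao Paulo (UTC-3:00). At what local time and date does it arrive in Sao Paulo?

Departure is given in UTC: 12:45 AM on Jun 15.
Add 6 hours and 50 minutes → 7:35 AM UTC.
Sao Paulo is UTC−3:00: 7:35 AM − 3:00 = 4:35 AM on Jun 15.

4:35 AM on Jun 15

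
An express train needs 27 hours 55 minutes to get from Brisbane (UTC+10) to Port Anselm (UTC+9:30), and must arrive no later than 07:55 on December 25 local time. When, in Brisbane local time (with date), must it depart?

04:30 on December 24

Target arrival in UTC: 07:55 − 9:30 = 22:25 on Dec 24.
Subtract 27 hours 55 minutes → departure 18:30 UTC on Dec 23.
Brisbane is UTC+10:00: 18:30 + 10:00 = 04:30 on Dec 24.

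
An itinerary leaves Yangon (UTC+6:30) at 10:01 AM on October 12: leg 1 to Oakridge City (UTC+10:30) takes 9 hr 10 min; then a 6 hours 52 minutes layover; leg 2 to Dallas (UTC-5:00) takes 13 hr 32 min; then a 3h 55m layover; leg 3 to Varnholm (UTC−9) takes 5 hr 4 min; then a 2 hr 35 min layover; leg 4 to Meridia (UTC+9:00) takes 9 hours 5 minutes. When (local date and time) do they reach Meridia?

2:44 PM on October 14

Convert departure to UTC: 10:01 AM − 6:30 = 3:31 AM UTC on Oct 12.
Add 9 hours 10 minutes leg 1 → 12:41 PM UTC.
Add 6 hours and 52 minutes layover in Oakridge City → 7:33 PM UTC.
Add 13 hours 32 minutes leg 2 → 9:05 AM UTC (Oct 13).
Add 3 hours and 55 minutes layover in Dallas → 1:00 PM UTC.
Add 5 hours 4 minutes leg 3 → 6:04 PM UTC.
Add 2 hours 35 minutes layover in Varnholm → 8:39 PM UTC.
Add 9 hours 5 minutes leg 4 → 5:44 AM UTC (Oct 14).
Meridia is UTC+9:00, so local arrival = 5:44 AM + 9:00 = 2:44 PM on Oct 14.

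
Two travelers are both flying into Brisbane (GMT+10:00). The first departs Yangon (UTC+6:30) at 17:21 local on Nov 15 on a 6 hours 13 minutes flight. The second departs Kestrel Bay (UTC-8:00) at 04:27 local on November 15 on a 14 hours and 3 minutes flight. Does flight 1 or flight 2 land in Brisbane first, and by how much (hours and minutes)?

the first, by 9 hours 26 minutes

Flight 1 in UTC: 17:21 − 6:30 = 10:51 on Nov 15.
+6 hours 13 minutes → arrive 17:04 UTC on Nov 15.
Flight 2 in UTC: 04:27 + 8:00 = 12:27 on Nov 15.
+14 hours and 3 minutes → arrive 02:30 UTC on Nov 16.
Flight 1 lands earlier by 9 hours 26 minutes.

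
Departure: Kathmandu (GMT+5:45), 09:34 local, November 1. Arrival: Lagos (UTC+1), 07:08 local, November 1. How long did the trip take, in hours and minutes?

Departure in UTC: 09:34 − 5:45 = 03:49 on Nov 1.
Arrival in UTC: 07:08 − 1:00 = 06:08 on Nov 1.
Elapsed = 06:08 − 03:49 = 2 hours 19 minutes.

2 hours 19 minutes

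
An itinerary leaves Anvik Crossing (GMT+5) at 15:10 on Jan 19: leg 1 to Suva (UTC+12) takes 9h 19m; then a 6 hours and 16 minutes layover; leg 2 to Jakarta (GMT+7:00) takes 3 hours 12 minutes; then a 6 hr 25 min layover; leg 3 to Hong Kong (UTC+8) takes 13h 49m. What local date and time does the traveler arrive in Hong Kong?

09:11 on Jan 21

Convert departure to UTC: 15:10 − 5:00 = 10:10 UTC on Jan 19.
Add 9 hours 19 minutes leg 1 → 19:29 UTC.
Add 6 hours and 16 minutes layover in Suva → 01:45 UTC (Jan 20).
Add 3 hours 12 minutes leg 2 → 04:57 UTC.
Add 6 hours 25 minutes layover in Jakarta → 11:22 UTC.
Add 13 hours and 49 minutes leg 3 → 01:11 UTC (Jan 21).
Hong Kong is UTC+8:00, so local arrival = 01:11 + 8:00 = 09:11 on Jan 21.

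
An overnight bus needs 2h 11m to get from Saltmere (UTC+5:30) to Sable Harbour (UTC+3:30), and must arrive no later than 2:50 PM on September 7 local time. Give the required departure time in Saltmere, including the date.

2:39 PM on September 7

Target arrival in UTC: 2:50 PM − 3:30 = 11:20 AM on Sep 7.
Subtract 2 hours 11 minutes → departure 9:09 AM UTC on Sep 7.
Saltmere is UTC+5:30: 9:09 AM + 5:30 = 2:39 PM on Sep 7.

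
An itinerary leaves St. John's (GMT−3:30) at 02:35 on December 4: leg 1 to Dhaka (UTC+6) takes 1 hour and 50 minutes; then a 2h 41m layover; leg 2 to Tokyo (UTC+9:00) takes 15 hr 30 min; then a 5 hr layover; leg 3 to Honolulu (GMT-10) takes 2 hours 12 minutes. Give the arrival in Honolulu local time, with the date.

23:18 on December 4

Convert departure to UTC: 02:35 + 3:30 = 06:05 UTC on Dec 4.
Add 1 hour 50 minutes leg 1 → 07:55 UTC.
Add 2 hours 41 minutes layover in Dhaka → 10:36 UTC.
Add 15 hours and 30 minutes leg 2 → 02:06 UTC (Dec 5).
Add 5 hours layover in Tokyo → 07:06 UTC.
Add 2 hours 12 minutes leg 3 → 09:18 UTC.
Honolulu is UTC−10:00, so local arrival = 09:18 − 10:00 = 23:18 on Dec 4.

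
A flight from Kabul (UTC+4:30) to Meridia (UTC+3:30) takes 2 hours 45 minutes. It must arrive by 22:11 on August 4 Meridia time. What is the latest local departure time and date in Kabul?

20:26 on August 4

Target arrival in UTC: 22:11 − 3:30 = 18:41 on Aug 4.
Subtract 2 hours 45 minutes → departure 15:56 UTC on Aug 4.
Kabul is UTC+4:30: 15:56 + 4:30 = 20:26 on Aug 4.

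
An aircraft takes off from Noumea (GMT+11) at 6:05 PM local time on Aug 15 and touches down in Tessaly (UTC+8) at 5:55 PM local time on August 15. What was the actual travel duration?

2 hours 50 minutes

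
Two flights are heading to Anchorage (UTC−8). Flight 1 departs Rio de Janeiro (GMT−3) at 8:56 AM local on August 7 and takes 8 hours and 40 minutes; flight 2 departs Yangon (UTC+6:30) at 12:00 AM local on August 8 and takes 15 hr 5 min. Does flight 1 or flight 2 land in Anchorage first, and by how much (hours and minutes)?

Flight 1 in UTC: 8:56 AM + 3:00 = 11:56 AM on Aug 7.
+8 hours and 40 minutes → arrive 8:36 PM UTC on Aug 7.
Flight 2 in UTC: 12:00 AM − 6:30 = 5:30 PM on Aug 7.
+15 hours 5 minutes → arrive 8:35 AM UTC on Aug 8.
Flight 1 lands earlier by 11 hours 59 minutes.

the first, by 11 hours 59 minutes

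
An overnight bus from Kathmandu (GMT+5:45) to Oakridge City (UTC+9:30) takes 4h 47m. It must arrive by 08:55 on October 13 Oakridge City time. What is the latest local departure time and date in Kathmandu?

00:23 on October 13

Target arrival in UTC: 08:55 − 9:30 = 23:25 on Oct 12.
Subtract 4 hours 47 minutes → departure 18:38 UTC on Oct 12.
Kathmandu is UTC+5:45: 18:38 + 5:45 = 00:23 on Oct 13.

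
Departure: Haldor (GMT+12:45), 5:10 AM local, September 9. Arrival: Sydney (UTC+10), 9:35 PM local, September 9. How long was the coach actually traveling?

19 hours 10 minutes

Departure in UTC: 5:10 AM − 12:45 = 4:25 PM on Sep 8.
Arrival in UTC: 9:35 PM − 10:00 = 11:35 AM on Sep 9.
Elapsed = 11:35 AM − 4:25 PM (+1 day) = 19 hours 10 minutes.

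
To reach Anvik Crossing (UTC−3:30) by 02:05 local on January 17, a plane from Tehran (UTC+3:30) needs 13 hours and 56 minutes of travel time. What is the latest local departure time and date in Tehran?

19:09 on January 16

Target arrival in UTC: 02:05 + 3:30 = 05:35 on Jan 17.
Subtract 13 hours 56 minutes → departure 15:39 UTC on Jan 16.
Tehran is UTC+3:30: 15:39 + 3:30 = 19:09 on Jan 16.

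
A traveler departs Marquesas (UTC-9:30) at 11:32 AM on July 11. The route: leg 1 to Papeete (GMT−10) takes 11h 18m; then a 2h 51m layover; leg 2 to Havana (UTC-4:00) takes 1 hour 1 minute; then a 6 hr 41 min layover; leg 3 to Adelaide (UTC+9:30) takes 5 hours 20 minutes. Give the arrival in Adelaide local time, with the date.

9:43 AM on Jul 13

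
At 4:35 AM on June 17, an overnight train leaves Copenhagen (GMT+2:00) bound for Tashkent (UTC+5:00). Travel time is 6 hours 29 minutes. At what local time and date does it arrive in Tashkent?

2:04 PM on Jun 17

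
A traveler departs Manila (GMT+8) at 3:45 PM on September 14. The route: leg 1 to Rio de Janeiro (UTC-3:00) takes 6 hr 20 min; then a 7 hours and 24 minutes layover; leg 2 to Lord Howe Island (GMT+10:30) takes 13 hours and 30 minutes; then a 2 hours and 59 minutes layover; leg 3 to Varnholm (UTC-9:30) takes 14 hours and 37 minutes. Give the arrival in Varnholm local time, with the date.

7:05 PM on September 15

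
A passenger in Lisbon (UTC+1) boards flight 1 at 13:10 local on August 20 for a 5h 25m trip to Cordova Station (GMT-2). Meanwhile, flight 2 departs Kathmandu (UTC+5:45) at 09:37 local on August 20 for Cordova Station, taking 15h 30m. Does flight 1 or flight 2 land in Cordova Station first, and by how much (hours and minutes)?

Flight 1 in UTC: 13:10 − 1:00 = 12:10 on Aug 20.
+5 hours and 25 minutes → arrive 17:35 UTC on Aug 20.
Flight 2 in UTC: 09:37 − 5:45 = 03:52 on Aug 20.
+15 hours and 30 minutes → arrive 19:22 UTC on Aug 20.
Flight 1 lands earlier by 1 hour 47 minutes.

the first, by 1 hour 47 minutes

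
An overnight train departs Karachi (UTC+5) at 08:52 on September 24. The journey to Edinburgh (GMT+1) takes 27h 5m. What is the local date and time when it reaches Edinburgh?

07:57 on Sep 25

Edinburgh is 4:00 behind Karachi.
After 27 hours 5 minutes it is 11:57 (Sep 25) in Karachi.
Shift by the zone difference: 11:57 − 4:00 = 07:57 on Sep 25 in Edinburgh.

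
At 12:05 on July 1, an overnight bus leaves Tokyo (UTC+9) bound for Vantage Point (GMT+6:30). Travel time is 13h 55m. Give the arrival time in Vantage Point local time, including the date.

Convert departure to UTC: 12:05 − 9:00 = 03:05 UTC on Jul 1.
Add 13 hours 55 minutes travel time → 17:00 UTC.
Vantage Point is UTC+6:30, so local arrival = 17:00 + 6:30 = 23:30 on Jul 1.

23:30 on July 1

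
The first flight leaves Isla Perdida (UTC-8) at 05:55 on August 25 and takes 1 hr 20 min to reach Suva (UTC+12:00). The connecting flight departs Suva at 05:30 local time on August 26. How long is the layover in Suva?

Convert departure to UTC: 05:55 + 8:00 = 13:55 UTC on Aug 25.
Add 1 hour and 20 minutes flight time → 15:15 UTC.
Suva is UTC+12:00, so local arrival = 15:15 + 12:00 = 03:15 on Aug 26.
Layover = 05:30 − 03:15 = 2 hours 15 minutes.

2 hours 15 minutes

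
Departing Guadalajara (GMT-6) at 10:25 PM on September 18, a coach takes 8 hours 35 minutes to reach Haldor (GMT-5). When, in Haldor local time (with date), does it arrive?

8:00 AM on September 19

Haldor is 1:00 ahead of Guadalajara.
After 8 hours 35 minutes it is 7:00 AM (Sep 19) in Guadalajara.
Shift by the zone difference: 7:00 AM + 1:00 = 8:00 AM on Sep 19 in Haldor.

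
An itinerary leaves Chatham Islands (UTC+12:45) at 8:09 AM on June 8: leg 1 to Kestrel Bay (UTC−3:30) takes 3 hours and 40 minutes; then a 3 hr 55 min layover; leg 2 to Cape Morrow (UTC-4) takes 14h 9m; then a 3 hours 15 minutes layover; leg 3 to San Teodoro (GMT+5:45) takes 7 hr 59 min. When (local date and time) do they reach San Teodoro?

Convert departure to UTC: 8:09 AM − 12:45 = 7:24 PM UTC on Jun 7.
Add 3 hours and 40 minutes leg 1 → 11:04 PM UTC.
Add 3 hours 55 minutes layover in Kestrel Bay → 2:59 AM UTC (Jun 8).
Add 14 hours 9 minutes leg 2 → 5:08 PM UTC.
Add 3 hours and 15 minutes layover in Cape Morrow → 8:23 PM UTC.
Add 7 hours 59 minutes leg 3 → 4:22 AM UTC (Jun 9).
San Teodoro is UTC+5:45, so local arrival = 4:22 AM + 5:45 = 10:07 AM on Jun 9.

10:07 AM on Jun 9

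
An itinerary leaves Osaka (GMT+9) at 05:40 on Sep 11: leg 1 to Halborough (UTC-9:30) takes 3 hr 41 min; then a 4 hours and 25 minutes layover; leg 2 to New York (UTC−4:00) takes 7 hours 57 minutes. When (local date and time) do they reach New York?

Convert departure to UTC: 05:40 − 9:00 = 20:40 UTC on Sep 10.
Add 3 hours 41 minutes leg 1 → 00:21 UTC (Sep 11).
Add 4 hours 25 minutes layover in Halborough → 04:46 UTC.
Add 7 hours and 57 minutes leg 2 → 12:43 UTC.
New York is UTC−4:00, so local arrival = 12:43 − 4:00 = 08:43 on Sep 11.

08:43 on September 11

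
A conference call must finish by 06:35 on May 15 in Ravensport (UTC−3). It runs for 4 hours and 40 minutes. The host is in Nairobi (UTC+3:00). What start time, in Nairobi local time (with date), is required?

07:55 on May 15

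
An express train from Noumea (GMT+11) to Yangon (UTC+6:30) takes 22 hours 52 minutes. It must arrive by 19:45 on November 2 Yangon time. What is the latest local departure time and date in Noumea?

Target arrival in UTC: 19:45 − 6:30 = 13:15 on Nov 2.
Subtract 22 hours 52 minutes → departure 14:23 UTC on Nov 1.
Noumea is UTC+11:00: 14:23 + 11:00 = 01:23 on Nov 2.

01:23 on November 2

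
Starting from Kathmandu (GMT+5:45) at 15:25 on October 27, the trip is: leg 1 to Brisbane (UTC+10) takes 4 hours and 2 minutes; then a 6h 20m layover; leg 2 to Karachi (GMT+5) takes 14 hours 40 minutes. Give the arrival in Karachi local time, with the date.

15:42 on October 28

Convert departure to UTC: 15:25 − 5:45 = 09:40 UTC on Oct 27.
Add 4 hours 2 minutes leg 1 → 13:42 UTC.
Add 6 hours and 20 minutes layover in Brisbane → 20:02 UTC.
Add 14 hours 40 minutes leg 2 → 10:42 UTC (Oct 28).
Karachi is UTC+5:00, so local arrival = 10:42 + 5:00 = 15:42 on Oct 28.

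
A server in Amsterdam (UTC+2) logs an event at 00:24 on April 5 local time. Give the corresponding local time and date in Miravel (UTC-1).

21:24 on April 4

In UTC: 00:24 − 2:00 = 22:24 on Apr 4.
Miravel is UTC−1:00: 22:24 − 1:00 = 21:24 on Apr 4.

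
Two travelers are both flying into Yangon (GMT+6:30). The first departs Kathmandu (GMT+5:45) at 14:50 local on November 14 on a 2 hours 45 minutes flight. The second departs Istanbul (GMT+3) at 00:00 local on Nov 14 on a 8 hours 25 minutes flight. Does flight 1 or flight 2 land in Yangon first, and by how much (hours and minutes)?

the second, by 6 hours 25 minutes

Flight 1 in UTC: 14:50 − 5:45 = 09:05 on Nov 14.
+2 hours 45 minutes → arrive 11:50 UTC on Nov 14.
Flight 2 in UTC: 00:00 − 3:00 = 21:00 on Nov 13.
+8 hours and 25 minutes → arrive 05:25 UTC on Nov 14.
Flight 2 lands earlier by 6 hours 25 minutes.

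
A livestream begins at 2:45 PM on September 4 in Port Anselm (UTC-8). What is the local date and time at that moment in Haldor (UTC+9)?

7:45 AM on September 5

In UTC: 2:45 PM + 8:00 = 10:45 PM on Sep 4.
Haldor is UTC+9:00: 10:45 PM + 9:00 = 7:45 AM on Sep 5.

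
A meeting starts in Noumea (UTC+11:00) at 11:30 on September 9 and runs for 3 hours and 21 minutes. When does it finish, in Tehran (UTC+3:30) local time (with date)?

Convert start to UTC: 11:30 − 11:00 = 00:30 UTC on Sep 9.
Add 3 hours and 21 minutes duration → 03:51 UTC.
Tehran is UTC+3:30, so local end time = 03:51 + 3:30 = 07:21 on Sep 9.

07:21 on September 9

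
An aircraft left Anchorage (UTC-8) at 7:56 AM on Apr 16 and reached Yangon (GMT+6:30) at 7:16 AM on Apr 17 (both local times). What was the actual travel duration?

Departure in UTC: 7:56 AM + 8:00 = 3:56 PM on Apr 16.
Arrival in UTC: 7:16 AM − 6:30 = 12:46 AM on Apr 17.
Elapsed = 12:46 AM − 3:56 PM (+1 day) = 8 hours 50 minutes.

8 hours 50 minutes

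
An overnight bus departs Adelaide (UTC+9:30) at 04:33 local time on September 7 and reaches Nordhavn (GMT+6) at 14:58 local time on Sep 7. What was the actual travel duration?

13 hours 55 minutes

Departure in UTC: 04:33 − 9:30 = 19:03 on Sep 6.
Arrival in UTC: 14:58 − 6:00 = 08:58 on Sep 7.
Elapsed = 08:58 − 19:03 (+1 day) = 13 hours 55 minutes.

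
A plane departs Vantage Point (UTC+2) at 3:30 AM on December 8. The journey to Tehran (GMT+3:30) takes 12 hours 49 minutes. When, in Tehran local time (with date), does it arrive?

Tehran is 1:30 ahead of Vantage Point.
After 12 hours and 49 minutes it is 4:19 PM in Vantage Point.
Shift by the zone difference: 4:19 PM + 1:30 = 5:49 PM on Dec 8 in Tehran.

5:49 PM on Dec 8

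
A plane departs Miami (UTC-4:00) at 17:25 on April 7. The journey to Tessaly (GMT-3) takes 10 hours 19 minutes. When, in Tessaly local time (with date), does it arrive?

04:44 on Apr 8

Convert departure to UTC: 17:25 + 4:00 = 21:25 UTC on Apr 7.
Add 10 hours and 19 minutes travel time → 07:44 UTC (Apr 8).
Tessaly is UTC−3:00, so local arrival = 07:44 − 3:00 = 04:44 on Apr 8.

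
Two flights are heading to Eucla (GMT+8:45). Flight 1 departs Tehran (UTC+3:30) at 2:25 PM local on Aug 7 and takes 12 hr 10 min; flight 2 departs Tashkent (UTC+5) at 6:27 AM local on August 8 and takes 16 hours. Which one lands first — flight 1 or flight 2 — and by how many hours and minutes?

Flight 1 in UTC: 2:25 PM − 3:30 = 10:55 AM on Aug 7.
+12 hours 10 minutes → arrive 11:05 PM UTC on Aug 7.
Flight 2 in UTC: 6:27 AM − 5:00 = 1:27 AM on Aug 8.
+16 hours → arrive 5:27 PM UTC on Aug 8.
Flight 1 lands earlier by 18 hours 22 minutes.

the first, by 18 hours 22 minutes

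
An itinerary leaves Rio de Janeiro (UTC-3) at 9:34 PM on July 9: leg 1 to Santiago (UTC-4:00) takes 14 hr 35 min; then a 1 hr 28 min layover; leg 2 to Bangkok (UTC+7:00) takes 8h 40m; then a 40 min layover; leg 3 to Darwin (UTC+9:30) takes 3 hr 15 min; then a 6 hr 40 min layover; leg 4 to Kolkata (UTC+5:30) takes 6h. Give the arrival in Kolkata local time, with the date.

11:22 PM on Jul 11

Convert departure to UTC: 9:34 PM + 3:00 = 12:34 AM UTC on Jul 10.
Add 14 hours and 35 minutes leg 1 → 3:09 PM UTC.
Add 1 hour and 28 minutes layover in Santiago → 4:37 PM UTC.
Add 8 hours and 40 minutes leg 2 → 1:17 AM UTC (Jul 11).
Add 40 minutes layover in Bangkok → 1:57 AM UTC.
Add 3 hours 15 minutes leg 3 → 5:12 AM UTC.
Add 6 hours and 40 minutes layover in Darwin → 11:52 AM UTC.
Add 6 hours leg 4 → 5:52 PM UTC.
Kolkata is UTC+5:30, so local arrival = 5:52 PM + 5:30 = 11:22 PM on Jul 11.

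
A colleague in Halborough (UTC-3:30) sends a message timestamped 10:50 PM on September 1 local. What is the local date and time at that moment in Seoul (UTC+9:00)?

In UTC: 10:50 PM + 3:30 = 2:20 AM on Sep 2.
Seoul is UTC+9:00: 2:20 AM + 9:00 = 11:20 AM on Sep 2.

11:20 AM on Sep 2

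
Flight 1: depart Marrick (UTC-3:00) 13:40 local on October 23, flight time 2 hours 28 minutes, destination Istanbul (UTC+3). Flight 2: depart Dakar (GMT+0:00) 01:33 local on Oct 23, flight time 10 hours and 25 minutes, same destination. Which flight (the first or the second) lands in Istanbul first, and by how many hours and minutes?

Flight 1 in UTC: 13:40 + 3:00 = 16:40 on Oct 23.
+2 hours 28 minutes → arrive 19:08 UTC on Oct 23.
Flight 2 departs at 01:33 UTC (Oct 23).
+10 hours and 25 minutes → arrive 11:58 UTC on Oct 23.
Flight 2 lands earlier by 7 hours 10 minutes.

the second, by 7 hours 10 minutes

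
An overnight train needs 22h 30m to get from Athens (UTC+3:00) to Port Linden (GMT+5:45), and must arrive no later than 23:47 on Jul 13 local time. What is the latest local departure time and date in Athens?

Target arrival in UTC: 23:47 − 5:45 = 18:02 on Jul 13.
Subtract 22 hours 30 minutes → departure 19:32 UTC on Jul 12.
Athens is UTC+3:00: 19:32 + 3:00 = 22:32 on Jul 12.

22:32 on July 12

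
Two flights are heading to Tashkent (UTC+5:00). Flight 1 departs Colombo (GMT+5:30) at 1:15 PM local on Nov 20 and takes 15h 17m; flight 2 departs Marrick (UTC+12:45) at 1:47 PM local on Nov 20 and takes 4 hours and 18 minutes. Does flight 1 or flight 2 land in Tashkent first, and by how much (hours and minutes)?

the second, by 17 hours 42 minutes

Flight 1 in UTC: 1:15 PM − 5:30 = 7:45 AM on Nov 20.
+15 hours 17 minutes → arrive 11:02 PM UTC on Nov 20.
Flight 2 in UTC: 1:47 PM − 12:45 = 1:02 AM on Nov 20.
+4 hours 18 minutes → arrive 5:20 AM UTC on Nov 20.
Flight 2 lands earlier by 17 hours 42 minutes.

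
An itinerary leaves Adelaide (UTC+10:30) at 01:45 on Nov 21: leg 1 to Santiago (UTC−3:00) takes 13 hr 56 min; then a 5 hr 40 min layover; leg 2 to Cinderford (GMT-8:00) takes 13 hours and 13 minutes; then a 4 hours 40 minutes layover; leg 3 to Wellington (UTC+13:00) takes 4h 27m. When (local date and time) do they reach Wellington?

Convert departure to UTC: 01:45 − 10:30 = 15:15 UTC on Nov 20.
Add 13 hours 56 minutes leg 1 → 05:11 UTC (Nov 21).
Add 5 hours and 40 minutes layover in Santiago → 10:51 UTC.
Add 13 hours 13 minutes leg 2 → 00:04 UTC (Nov 22).
Add 4 hours 40 minutes layover in Cinderford → 04:44 UTC.
Add 4 hours 27 minutes leg 3 → 09:11 UTC.
Wellington is UTC+13:00, so local arrival = 09:11 + 13:00 = 22:11 on Nov 22.

22:11 on Nov 22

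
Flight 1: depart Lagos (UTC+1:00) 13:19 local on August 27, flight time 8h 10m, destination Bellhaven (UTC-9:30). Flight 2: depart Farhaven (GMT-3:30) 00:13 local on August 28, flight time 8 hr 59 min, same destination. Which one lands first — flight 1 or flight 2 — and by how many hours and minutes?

the first, by 16 hours 13 minutes

Flight 1 in UTC: 13:19 − 1:00 = 12:19 on Aug 27.
+8 hours and 10 minutes → arrive 20:29 UTC on Aug 27.
Flight 2 in UTC: 00:13 + 3:30 = 03:43 on Aug 28.
+8 hours and 59 minutes → arrive 12:42 UTC on Aug 28.
Flight 1 lands earlier by 16 hours 13 minutes.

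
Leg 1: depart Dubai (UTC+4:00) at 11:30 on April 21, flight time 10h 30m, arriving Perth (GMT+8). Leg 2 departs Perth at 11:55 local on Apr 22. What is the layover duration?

Convert departure to UTC: 11:30 − 4:00 = 07:30 UTC on Apr 21.
Add 10 hours and 30 minutes flight time → 18:00 UTC.
Perth is UTC+8:00, so local arrival = 18:00 + 8:00 = 02:00 on Apr 22.
Layover = 11:55 − 02:00 = 9 hours 55 minutes.

9 hours 55 minutes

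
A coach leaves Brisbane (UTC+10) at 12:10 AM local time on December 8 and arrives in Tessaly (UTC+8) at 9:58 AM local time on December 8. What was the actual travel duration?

11 hours 48 minutes

Departure in UTC: 12:10 AM − 10:00 = 2:10 PM on Dec 7.
Arrival in UTC: 9:58 AM − 8:00 = 1:58 AM on Dec 8.
Elapsed = 1:58 AM − 2:10 PM (+1 day) = 11 hours 48 minutes.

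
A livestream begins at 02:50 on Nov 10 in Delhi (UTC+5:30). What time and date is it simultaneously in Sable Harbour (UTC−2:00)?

Sable Harbour is 7:30 behind Delhi.
Shift by the zone difference: 02:50 − 7:30 = 19:20 on Nov 9 in Sable Harbour.

19:20 on November 9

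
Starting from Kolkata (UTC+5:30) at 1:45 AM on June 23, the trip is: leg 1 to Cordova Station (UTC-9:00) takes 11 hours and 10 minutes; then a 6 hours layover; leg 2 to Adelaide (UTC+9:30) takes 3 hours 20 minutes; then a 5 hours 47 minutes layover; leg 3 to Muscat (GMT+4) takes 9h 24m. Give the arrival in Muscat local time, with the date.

Convert departure to UTC: 1:45 AM − 5:30 = 8:15 PM UTC on Jun 22.
Add 11 hours 10 minutes leg 1 → 7:25 AM UTC (Jun 23).
Add 6 hours layover in Cordova Station → 1:25 PM UTC.
Add 3 hours and 20 minutes leg 2 → 4:45 PM UTC.
Add 5 hours 47 minutes layover in Adelaide → 10:32 PM UTC.
Add 9 hours and 24 minutes leg 3 → 7:56 AM UTC (Jun 24).
Muscat is UTC+4:00, so local arrival = 7:56 AM + 4:00 = 11:56 AM on Jun 24.

11:56 AM on June 24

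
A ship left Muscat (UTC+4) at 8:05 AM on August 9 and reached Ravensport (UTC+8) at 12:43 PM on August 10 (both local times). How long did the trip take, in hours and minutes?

Departure in UTC: 8:05 AM − 4:00 = 4:05 AM on Aug 9.
Arrival in UTC: 12:43 PM − 8:00 = 4:43 AM on Aug 10.
Elapsed = 4:43 AM − 4:05 AM (+1 day) = 24 hours 38 minutes.

24 hours 38 minutes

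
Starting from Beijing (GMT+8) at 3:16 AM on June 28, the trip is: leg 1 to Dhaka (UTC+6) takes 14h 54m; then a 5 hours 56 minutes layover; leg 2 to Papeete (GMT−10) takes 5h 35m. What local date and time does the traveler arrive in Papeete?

Convert departure to UTC: 3:16 AM − 8:00 = 7:16 PM UTC on Jun 27.
Add 14 hours 54 minutes leg 1 → 10:10 AM UTC (Jun 28).
Add 5 hours and 56 minutes layover in Dhaka → 4:06 PM UTC.
Add 5 hours and 35 minutes leg 2 → 9:41 PM UTC.
Papeete is UTC−10:00, so local arrival = 9:41 PM − 10:00 = 11:41 AM on Jun 28.

11:41 AM on June 28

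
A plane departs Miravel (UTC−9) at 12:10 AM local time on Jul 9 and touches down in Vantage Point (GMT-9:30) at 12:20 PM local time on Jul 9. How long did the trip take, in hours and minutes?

Vantage Point is 0:30 behind Miravel.
Clock-face elapsed time (ignoring zones) is 12 hours 10 minutes.
Actual elapsed = 12 hours 10 minutes + 0:30 = 12 hours 40 minutes.

12 hours 40 minutes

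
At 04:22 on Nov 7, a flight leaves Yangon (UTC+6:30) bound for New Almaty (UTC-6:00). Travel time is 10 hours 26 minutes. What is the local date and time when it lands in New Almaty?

02:18 on November 7

New Almaty is 12:30 behind Yangon.
After 10 hours and 26 minutes it is 14:48 in Yangon.
Shift by the zone difference: 14:48 − 12:30 = 02:18 on Nov 7 in New Almaty.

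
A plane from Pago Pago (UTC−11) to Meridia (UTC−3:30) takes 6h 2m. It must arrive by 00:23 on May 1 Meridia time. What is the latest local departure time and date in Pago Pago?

Target arrival in UTC: 00:23 + 3:30 = 03:53 on May 1.
Subtract 6 hours 2 minutes → departure 21:51 UTC on Apr 30.
Pago Pago is UTC−11:00: 21:51 − 11:00 = 10:51 on Apr 30.

10:51 on April 30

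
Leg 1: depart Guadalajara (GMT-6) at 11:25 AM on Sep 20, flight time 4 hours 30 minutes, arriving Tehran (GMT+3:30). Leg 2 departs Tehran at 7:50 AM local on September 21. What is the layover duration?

Convert departure to UTC: 11:25 AM + 6:00 = 5:25 PM UTC on Sep 20.
Add 4 hours 30 minutes flight time → 9:55 PM UTC.
Tehran is UTC+3:30, so local arrival = 9:55 PM + 3:30 = 1:25 AM on Sep 21.
Layover = 7:50 AM − 1:25 AM = 6 hours 25 minutes.

6 hours 25 minutes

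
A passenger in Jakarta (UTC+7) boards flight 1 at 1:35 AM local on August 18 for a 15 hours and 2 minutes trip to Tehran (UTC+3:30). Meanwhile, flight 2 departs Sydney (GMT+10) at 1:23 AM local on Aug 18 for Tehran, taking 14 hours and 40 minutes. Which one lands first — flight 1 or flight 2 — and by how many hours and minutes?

Flight 1 in UTC: 1:35 AM − 7:00 = 6:35 PM on Aug 17.
+15 hours 2 minutes → arrive 9:37 AM UTC on Aug 18.
Flight 2 in UTC: 1:23 AM − 10:00 = 3:23 PM on Aug 17.
+14 hours 40 minutes → arrive 6:03 AM UTC on Aug 18.
Flight 2 lands earlier by 3 hours 34 minutes.

the second, by 3 hours 34 minutes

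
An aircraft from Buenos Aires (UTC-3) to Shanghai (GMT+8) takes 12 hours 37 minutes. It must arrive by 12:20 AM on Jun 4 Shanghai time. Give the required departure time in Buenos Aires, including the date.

12:43 AM on June 3

Target arrival in UTC: 12:20 AM − 8:00 = 4:20 PM on Jun 3.
Subtract 12 hours and 37 minutes → departure 3:43 AM UTC on Jun 3.
Buenos Aires is UTC−3:00: 3:43 AM − 3:00 = 12:43 AM on Jun 3.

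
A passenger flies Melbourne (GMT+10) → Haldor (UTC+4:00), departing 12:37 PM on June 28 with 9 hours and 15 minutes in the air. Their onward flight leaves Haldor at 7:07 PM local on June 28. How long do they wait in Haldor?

Convert departure to UTC: 12:37 PM − 10:00 = 2:37 AM UTC on Jun 28.
Add 9 hours 15 minutes flight time → 11:52 AM UTC.
Haldor is UTC+4:00, so local arrival = 11:52 AM + 4:00 = 3:52 PM on Jun 28.
Layover = 7:07 PM − 3:52 PM = 3 hours 15 minutes.

3 hours 15 minutes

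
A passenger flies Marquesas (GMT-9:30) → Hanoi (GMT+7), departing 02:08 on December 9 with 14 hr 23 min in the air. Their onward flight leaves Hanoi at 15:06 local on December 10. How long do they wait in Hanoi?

6 hours 5 minutes

Convert departure to UTC: 02:08 + 9:30 = 11:38 UTC on Dec 9.
Add 14 hours 23 minutes flight time → 02:01 UTC (Dec 10).
Hanoi is UTC+7:00, so local arrival = 02:01 + 7:00 = 09:01 on Dec 10.
Layover = 15:06 − 09:01 = 6 hours 5 minutes.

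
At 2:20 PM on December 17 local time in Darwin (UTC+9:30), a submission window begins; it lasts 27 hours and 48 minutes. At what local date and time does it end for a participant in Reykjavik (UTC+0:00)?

Convert start to UTC: 2:20 PM − 9:30 = 4:50 AM UTC on Dec 17.
Add 27 hours 48 minutes duration → 8:38 AM UTC (Dec 18).
Reykjavik is UTC+0, so local end time is the same: 8:38 AM on Dec 18.

8:38 AM on Dec 18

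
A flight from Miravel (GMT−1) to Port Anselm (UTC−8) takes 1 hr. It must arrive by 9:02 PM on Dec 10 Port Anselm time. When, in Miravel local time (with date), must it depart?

Target arrival in UTC: 9:02 PM + 8:00 = 5:02 AM on Dec 11.
Subtract 1 hour → departure 4:02 AM UTC on Dec 11.
Miravel is UTC−1:00: 4:02 AM − 1:00 = 3:02 AM on Dec 11.

3:02 AM on December 11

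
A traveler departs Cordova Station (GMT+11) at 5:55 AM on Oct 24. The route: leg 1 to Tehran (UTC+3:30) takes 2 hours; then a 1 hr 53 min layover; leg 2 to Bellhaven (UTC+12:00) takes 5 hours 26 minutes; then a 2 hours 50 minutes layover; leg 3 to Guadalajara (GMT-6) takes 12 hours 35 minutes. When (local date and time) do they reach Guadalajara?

Convert departure to UTC: 5:55 AM − 11:00 = 6:55 PM UTC on Oct 23.
Add 2 hours leg 1 → 8:55 PM UTC.
Add 1 hour and 53 minutes layover in Tehran → 10:48 PM UTC.
Add 5 hours 26 minutes leg 2 → 4:14 AM UTC (Oct 24).
Add 2 hours 50 minutes layover in Bellhaven → 7:04 AM UTC.
Add 12 hours and 35 minutes leg 3 → 7:39 PM UTC.
Guadalajara is UTC−6:00, so local arrival = 7:39 PM − 6:00 = 1:39 PM on Oct 24.

1:39 PM on October 24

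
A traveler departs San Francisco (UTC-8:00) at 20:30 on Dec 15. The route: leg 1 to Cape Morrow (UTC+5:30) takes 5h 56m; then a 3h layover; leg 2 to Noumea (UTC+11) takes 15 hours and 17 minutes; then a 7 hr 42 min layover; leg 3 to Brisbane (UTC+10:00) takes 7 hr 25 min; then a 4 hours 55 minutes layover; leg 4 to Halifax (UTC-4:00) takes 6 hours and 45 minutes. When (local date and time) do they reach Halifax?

03:30 on December 18

Convert departure to UTC: 20:30 + 8:00 = 04:30 UTC on Dec 16.
Add 5 hours and 56 minutes leg 1 → 10:26 UTC.
Add 3 hours layover in Cape Morrow → 13:26 UTC.
Add 15 hours and 17 minutes leg 2 → 04:43 UTC (Dec 17).
Add 7 hours and 42 minutes layover in Noumea → 12:25 UTC.
Add 7 hours 25 minutes leg 3 → 19:50 UTC.
Add 4 hours and 55 minutes layover in Brisbane → 00:45 UTC (Dec 18).
Add 6 hours 45 minutes leg 4 → 07:30 UTC.
Halifax is UTC−4:00, so local arrival = 07:30 − 4:00 = 03:30 on Dec 18.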